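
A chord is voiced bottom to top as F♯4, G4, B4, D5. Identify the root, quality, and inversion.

The distinct note names are F#, G, B, D. Stacked in thirds they read G–B–D–F#, which is a major seventh chord on G.
F# is the seventh of G major seventh; seventh in the bass means third inversion (figured bass 4/2).

G major seventh, third inversion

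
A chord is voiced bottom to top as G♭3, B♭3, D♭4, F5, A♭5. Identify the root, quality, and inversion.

Gb major ninth, root position

The pitch classes Gb, Bb, Db, F, Ab arrange in thirds as Gb–Bb–Db–F–Ab: a Gb major ninth chord.
The lowest note is Gb, the root of the chord, so this is root position.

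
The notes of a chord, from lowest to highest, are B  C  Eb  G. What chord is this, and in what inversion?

The pitch classes B, C, Eb, G arrange in thirds as C–Eb–G–B: a C minor-major seventh chord.
With the seventh (B) in the bass, the chord is in third inversion (figured bass 4/2).

C minor-major seventh, third inversion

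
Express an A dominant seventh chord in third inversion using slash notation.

Third inversion of A dominant seventh has the seventh (G) in the bass. As a slash chord: A7/G.

A7/G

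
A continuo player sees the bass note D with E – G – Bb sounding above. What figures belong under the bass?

4/2

The notes D, E, G, Bb stack in thirds as E–G–Bb–D — an E half-diminished seventh chord. The bass D is the seventh, so this is third inversion: figured 4/2.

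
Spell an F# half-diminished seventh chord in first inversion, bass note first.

A, C, E, F#

Spelling F# half-diminished seventh: F#–A–C–E. In first inversion the third is bass, giving A, C, E, F# from the bottom.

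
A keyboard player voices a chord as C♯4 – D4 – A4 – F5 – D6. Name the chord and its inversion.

D minor-major seventh, third inversion

The distinct note names are C#, D, A, F. Stacked in thirds they read D–F–A–C#, which is a minor-major seventh chord on D.
The lowest note is C#, the seventh of the chord, so this is third inversion (figured bass 4/2).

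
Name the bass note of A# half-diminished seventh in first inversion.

The third of A# half-diminished seventh (A#–C#–E–G#) is C#; that is the bass in first inversion.

C#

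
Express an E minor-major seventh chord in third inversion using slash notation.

Em(maj7)/D#

Third inversion of E minor-major seventh has the seventh (D#) in the bass. As a slash chord: Em(maj7)/D#.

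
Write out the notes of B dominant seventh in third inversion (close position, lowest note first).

B dominant seventh is B–D#–F#–A. Third inversion puts the seventh (A) in the bass, with the remaining tones above: A, B, D#, F#.

A, B, D#, F#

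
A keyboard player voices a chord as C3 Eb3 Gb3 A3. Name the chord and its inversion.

A diminished seventh, first inversion

The distinct note names are C, Eb, Gb, A. Stacked in thirds they read A–C–Eb–Gb, which is a diminished seventh chord on A.
C is the third of A diminished seventh; third in the bass means first inversion (figured bass 6/5).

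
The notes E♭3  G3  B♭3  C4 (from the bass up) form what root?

Reordering Eb, G, Bb, C into stacked thirds gives C–Eb–G–Bb; the bottom of that stack, C, is the root.

C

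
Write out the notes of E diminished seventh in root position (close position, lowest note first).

The chord tones are E–G–Bb–Db. With the root (E) lowest for root position: E, G, Bb, Db.

E, G, Bb, Db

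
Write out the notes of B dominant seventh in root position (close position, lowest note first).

B, D#, F#, A

Spelling B dominant seventh: B–D#–F#–A. In root position the root is bass, giving B, D#, F#, A from the bottom.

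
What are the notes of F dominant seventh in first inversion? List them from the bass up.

A, C, Eb, F

Spelling F dominant seventh: F–A–C–Eb. In first inversion the third is bass, giving A, C, Eb, F from the bottom.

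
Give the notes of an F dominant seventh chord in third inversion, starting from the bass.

Eb, F, A, C

The chord tones are F–A–C–Eb. With the seventh (Eb) lowest for third inversion: Eb, F, A, C.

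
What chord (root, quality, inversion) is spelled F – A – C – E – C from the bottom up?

F major seventh, root position

The distinct note names are F, A, C, E. Stacked in thirds they read F–A–C–E, which is a major seventh chord on F.
With the root (F) in the bass, the chord is in root position (figured bass 7).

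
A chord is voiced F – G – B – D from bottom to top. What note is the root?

F, G, B, D are the tones of a G dominant seventh chord (G–B–D–F), making G the root.

G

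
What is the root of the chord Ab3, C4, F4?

F

Ab, C, F are the tones of an F minor triad (F–Ab–C), making F the root.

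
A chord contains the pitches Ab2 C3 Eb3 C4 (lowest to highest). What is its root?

Ab

The distinct letter names are Ab, C, Eb. Arranged as a stack of thirds they read Ab–C–Eb, so Ab is the root (an Ab major triad).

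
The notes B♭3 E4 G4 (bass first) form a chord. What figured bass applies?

The notes Bb, E, G stack in thirds as E–G–Bb — an E diminished triad. The bass Bb is the fifth, so this is second inversion: figured 6/4.

6/4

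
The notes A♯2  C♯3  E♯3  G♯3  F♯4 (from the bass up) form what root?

Reordering A#, C#, E#, G#, F# into stacked thirds gives F#–A#–C#–E#–G#; the bottom of that stack, F#, is the root.

F#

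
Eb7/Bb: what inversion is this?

second inversion

Eb7/Bb means Eb dominant seventh with Bb in the bass. Bb is the fifth of Eb dominant seventh (Eb–G–Bb–Db), so this is second inversion.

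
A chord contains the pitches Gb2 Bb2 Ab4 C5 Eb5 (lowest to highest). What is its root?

The distinct letter names are Gb, Bb, Ab, C, Eb. Arranged as a stack of thirds they read Ab–C–Eb–Gb–Bb, so Ab is the root (an Ab dominant ninth chord).

Ab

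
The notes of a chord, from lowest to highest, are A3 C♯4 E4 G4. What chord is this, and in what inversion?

A dominant seventh, root position

The pitch classes A, C#, E, G arrange in thirds as A–C#–E–G: an A dominant seventh chord.
A is the root of A dominant seventh; root in the bass means root position (figured bass 7).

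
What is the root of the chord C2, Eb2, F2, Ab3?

C, Eb, F, Ab are the tones of an F minor seventh chord (F–Ab–C–Eb), making F the root.

F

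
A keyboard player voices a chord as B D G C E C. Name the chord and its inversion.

C major ninth, third inversion

Reducing to letter names: B, D, G, C, E. These stack in thirds as C–E–G–B–D — a C major ninth chord.
B is the seventh of C major ninth; seventh in the bass means third inversion.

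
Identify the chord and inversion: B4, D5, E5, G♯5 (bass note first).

E dominant seventh, second inversion

Reducing to letter names: B, D, E, G#. These stack in thirds as E–G#–B–D — an E dominant seventh chord.
The lowest note is B, the fifth of the chord, so this is second inversion (figured bass 4/3).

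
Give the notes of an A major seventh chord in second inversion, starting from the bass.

E, G#, A, C#

The chord tones are A–C#–E–G#. With the fifth (E) lowest for second inversion: E, G#, A, C#.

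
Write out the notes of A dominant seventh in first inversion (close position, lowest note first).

The chord tones are A–C#–E–G. With the third (C#) lowest for first inversion: C#, E, G, A.

C#, E, G, A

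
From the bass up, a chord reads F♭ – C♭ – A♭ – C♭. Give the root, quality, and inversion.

The distinct note names are Fb, Cb, Ab. Stacked in thirds they read Fb–Ab–Cb, which is a major triad on Fb.
With the root (Fb) in the bass, the chord is in root position (figured bass 5/3).

Fb major, root position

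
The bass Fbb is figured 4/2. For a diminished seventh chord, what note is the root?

The figures 4/2 mean the seventh of the chord is in the bass. If Fbb is the seventh of a diminished seventh chord, the root is Gb (chord tones Gb–Bbb–Dbb–Fbb).

Gb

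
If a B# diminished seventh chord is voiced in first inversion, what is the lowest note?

B# diminished seventh is B#–D#–F#–A. First inversion places the third in the bass: D#.

D#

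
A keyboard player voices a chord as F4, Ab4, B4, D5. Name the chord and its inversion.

Reducing to letter names: F, Ab, B, D. These stack in thirds as B–D–F–Ab — a B diminished seventh chord.
With the fifth (F) in the bass, the chord is in second inversion (figured bass 4/3).

B diminished seventh, second inversion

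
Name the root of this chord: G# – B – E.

E

The distinct letter names are G#, B, E. Arranged as a stack of thirds they read E–G#–B, so E is the root (an E major triad).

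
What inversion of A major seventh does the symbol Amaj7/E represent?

Amaj7/E means A major seventh with E in the bass. E is the fifth of A major seventh (A–C#–E–G#), so this is second inversion.

second inversion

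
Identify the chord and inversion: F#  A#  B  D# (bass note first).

Reducing to letter names: F#, A#, B, D#. These stack in thirds as B–D#–F#–A# — a B major seventh chord.
The lowest note is F#, the fifth of the chord, so this is second inversion (figured bass 4/3).

B major seventh, second inversion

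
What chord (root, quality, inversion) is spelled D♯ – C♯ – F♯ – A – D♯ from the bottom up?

D# half-diminished seventh, root position

The distinct note names are D#, C#, F#, A. Stacked in thirds they read D#–F#–A–C#, which is a half-diminished seventh chord on D#.
D# is the root of D# half-diminished seventh; root in the bass means root position (figured bass 7).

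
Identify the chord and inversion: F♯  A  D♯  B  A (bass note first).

B dominant seventh, second inversion

The distinct note names are F#, A, D#, B. Stacked in thirds they read B–D#–F#–A, which is a dominant seventh chord on B.
With the fifth (F#) in the bass, the chord is in second inversion (figured bass 4/3).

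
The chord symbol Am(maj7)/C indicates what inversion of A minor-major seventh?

Am(maj7)/C means A minor-major seventh with C in the bass. C is the third of A minor-major seventh (A–C–E–G#), so this is first inversion.

first inversion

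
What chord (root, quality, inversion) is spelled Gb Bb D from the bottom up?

Gb augmented, root position

The pitch classes Gb, Bb, D arrange in thirds as Gb–Bb–D: a Gb augmented triad.
With the root (Gb) in the bass, the chord is in root position (figured bass 5/3).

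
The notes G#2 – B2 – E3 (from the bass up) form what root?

E

The distinct letter names are G#, B, E. Arranged as a stack of thirds they read E–G#–B, so E is the root (an E major triad).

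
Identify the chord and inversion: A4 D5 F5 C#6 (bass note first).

D minor-major seventh, second inversion

The distinct note names are A, D, F, C#. Stacked in thirds they read D–F–A–C#, which is a minor-major seventh chord on D.
A is the fifth of D minor-major seventh; fifth in the bass means second inversion (figured bass 4/3).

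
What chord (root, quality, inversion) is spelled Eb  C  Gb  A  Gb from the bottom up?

A diminished seventh, second inversion

The distinct note names are Eb, C, Gb, A. Stacked in thirds they read A–C–Eb–Gb, which is a diminished seventh chord on A.
Eb is the fifth of A diminished seventh; fifth in the bass means second inversion (figured bass 4/3).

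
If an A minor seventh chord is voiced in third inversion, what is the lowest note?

The seventh of A minor seventh (A–C–E–G) is G; that is the bass in third inversion.

G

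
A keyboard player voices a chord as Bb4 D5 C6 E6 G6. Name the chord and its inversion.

The distinct note names are Bb, D, C, E, G. Stacked in thirds they read C–E–G–Bb–D, which is a dominant ninth chord on C.
Bb is the seventh of C dominant ninth; seventh in the bass means third inversion.

C dominant ninth, third inversion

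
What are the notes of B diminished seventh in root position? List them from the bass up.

The chord tones are B–D–F–Ab. With the root (B) lowest for root position: B, D, F, Ab.

B, D, F, Ab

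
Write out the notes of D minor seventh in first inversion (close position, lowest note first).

D minor seventh is D–F–A–C. First inversion puts the third (F) in the bass, with the remaining tones above: F, A, C, D.

F, A, C, D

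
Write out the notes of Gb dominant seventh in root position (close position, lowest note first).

The chord tones are Gb–Bb–Db–Fb. With the root (Gb) lowest for root position: Gb, Bb, Db, Fb.

Gb, Bb, Db, Fb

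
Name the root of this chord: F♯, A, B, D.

Reordering F#, A, B, D into stacked thirds gives B–D–F#–A; the bottom of that stack, B, is the root.

B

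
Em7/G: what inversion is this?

Em7/G means E minor seventh with G in the bass. G is the third of E minor seventh (E–G–B–D), so this is first inversion.

first inversion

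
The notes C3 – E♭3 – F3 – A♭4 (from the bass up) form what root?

Reordering C, Eb, F, Ab into stacked thirds gives F–Ab–C–Eb; the bottom of that stack, F, is the root.

F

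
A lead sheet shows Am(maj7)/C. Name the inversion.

first inversion

Am(maj7)/C means A minor-major seventh with C in the bass. C is the third of A minor-major seventh (A–C–E–G#), so this is first inversion.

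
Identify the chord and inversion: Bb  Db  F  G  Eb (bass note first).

Eb dominant ninth, second inversion

Reducing to letter names: Bb, Db, F, G, Eb. These stack in thirds as Eb–G–Bb–Db–F — an Eb dominant ninth chord.
Bb is the fifth of Eb dominant ninth; fifth in the bass means second inversion.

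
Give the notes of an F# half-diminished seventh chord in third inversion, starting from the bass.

The chord tones are F#–A–C–E. With the seventh (E) lowest for third inversion: E, F#, A, C.

E, F#, A, C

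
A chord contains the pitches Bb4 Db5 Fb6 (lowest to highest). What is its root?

Bb

The distinct letter names are Bb, Db, Fb. Arranged as a stack of thirds they read Bb–Db–Fb, so Bb is the root (a Bb diminished triad).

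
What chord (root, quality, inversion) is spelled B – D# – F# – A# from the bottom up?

The distinct note names are B, D#, F#, A#. Stacked in thirds they read B–D#–F#–A#, which is a major seventh chord on B.
With the root (B) in the bass, the chord is in root position (figured bass 7).

B major seventh, root position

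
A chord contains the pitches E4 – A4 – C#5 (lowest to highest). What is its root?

E, A, C# are the tones of an A major triad (A–C#–E), making A the root.

A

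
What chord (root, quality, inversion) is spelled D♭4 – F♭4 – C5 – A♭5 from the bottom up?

Db minor-major seventh, root position

The distinct note names are Db, Fb, C, Ab. Stacked in thirds they read Db–Fb–Ab–C, which is a minor-major seventh chord on Db.
With the root (Db) in the bass, the chord is in root position (figured bass 7).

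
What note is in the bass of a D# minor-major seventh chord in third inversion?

The seventh of D# minor-major seventh (D#–F#–A#–C##) is C##; that is the bass in third inversion.

C##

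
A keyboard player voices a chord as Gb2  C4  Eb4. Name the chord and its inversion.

The pitch classes Gb, C, Eb arrange in thirds as C–Eb–Gb: a C diminished triad.
Gb is the fifth of C diminished; fifth in the bass means second inversion (figured bass 6/4).

C diminished, second inversion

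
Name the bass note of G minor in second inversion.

D

G minor is G–Bb–D. Second inversion places the fifth in the bass: D.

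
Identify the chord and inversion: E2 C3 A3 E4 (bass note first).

A minor, second inversion

The distinct note names are E, C, A. Stacked in thirds they read A–C–E, which is a minor triad on A.
The lowest note is E, the fifth of the chord, so this is second inversion (figured bass 6/4).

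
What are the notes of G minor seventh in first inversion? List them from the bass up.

The chord tones are G–Bb–D–F. With the third (Bb) lowest for first inversion: Bb, D, F, G.

Bb, D, F, G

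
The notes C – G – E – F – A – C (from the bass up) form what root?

Reordering C, G, E, F, A into stacked thirds gives F–A–C–E–G; the bottom of that stack, F, is the root.

F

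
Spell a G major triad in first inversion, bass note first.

B, D, G

Spelling G major: G–B–D. In first inversion the third is bass, giving B, D, G from the bottom.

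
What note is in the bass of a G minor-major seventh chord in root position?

The root of G minor-major seventh (G–Bb–D–F#) is G; that is the bass in root position.

G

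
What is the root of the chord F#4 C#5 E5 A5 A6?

The distinct letter names are F#, C#, E, A. Arranged as a stack of thirds they read F#–A–C#–E, so F# is the root (an F# minor seventh chord).

F#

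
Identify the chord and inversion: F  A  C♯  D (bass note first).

D minor-major seventh, first inversion

The distinct note names are F, A, C#, D. Stacked in thirds they read D–F–A–C#, which is a minor-major seventh chord on D.
The lowest note is F, the third of the chord, so this is first inversion (figured bass 6/5).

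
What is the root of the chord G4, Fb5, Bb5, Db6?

G

The distinct letter names are G, Fb, Bb, Db. Arranged as a stack of thirds they read G–Bb–Db–Fb, so G is the root (a G diminished seventh chord).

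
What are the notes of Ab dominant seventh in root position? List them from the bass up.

Spelling Ab dominant seventh: Ab–C–Eb–Gb. In root position the root is bass, giving Ab, C, Eb, Gb from the bottom.

Ab, C, Eb, Gb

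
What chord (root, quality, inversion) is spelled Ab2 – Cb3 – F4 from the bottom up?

F diminished, first inversion

Reducing to letter names: Ab, Cb, F. These stack in thirds as F–Ab–Cb — an F diminished triad.
With the third (Ab) in the bass, the chord is in first inversion (figured bass 6).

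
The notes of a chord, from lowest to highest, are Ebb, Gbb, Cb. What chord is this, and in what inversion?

Cb diminished, first inversion

Reducing to letter names: Ebb, Gbb, Cb. These stack in thirds as Cb–Ebb–Gbb — a Cb diminished triad.
The lowest note is Ebb, the third of the chord, so this is first inversion (figured bass 6).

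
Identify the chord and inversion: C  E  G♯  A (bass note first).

The pitch classes C, E, G#, A arrange in thirds as A–C–E–G#: an A minor-major seventh chord.
With the third (C) in the bass, the chord is in first inversion (figured bass 6/5).

A minor-major seventh, first inversion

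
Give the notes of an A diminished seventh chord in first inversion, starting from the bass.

C, Eb, Gb, A

Spelling A diminished seventh: A–C–Eb–Gb. In first inversion the third is bass, giving C, Eb, Gb, A from the bottom.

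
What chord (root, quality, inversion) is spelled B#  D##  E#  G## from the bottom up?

E# major seventh, second inversion

The distinct note names are B#, D##, E#, G##. Stacked in thirds they read E#–G##–B#–D##, which is a major seventh chord on E#.
With the fifth (B#) in the bass, the chord is in second inversion (figured bass 4/3).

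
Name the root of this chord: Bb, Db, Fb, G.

The distinct letter names are Bb, Db, Fb, G. Arranged as a stack of thirds they read G–Bb–Db–Fb, so G is the root (a G diminished seventh chord).

G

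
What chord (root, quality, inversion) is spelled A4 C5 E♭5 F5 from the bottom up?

F dominant seventh, first inversion

The pitch classes A, C, Eb, F arrange in thirds as F–A–C–Eb: an F dominant seventh chord.
A is the third of F dominant seventh; third in the bass means first inversion (figured bass 6/5).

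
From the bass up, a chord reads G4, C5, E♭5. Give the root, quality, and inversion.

Reducing to letter names: G, C, Eb. These stack in thirds as C–Eb–G — a C minor triad.
With the fifth (G) in the bass, the chord is in second inversion (figured bass 6/4).

C minor, second inversion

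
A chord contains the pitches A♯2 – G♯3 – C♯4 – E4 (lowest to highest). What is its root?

A#

Reordering A#, G#, C#, E into stacked thirds gives A#–C#–E–G#; the bottom of that stack, A#, is the root.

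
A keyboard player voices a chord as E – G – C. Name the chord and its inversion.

The pitch classes E, G, C arrange in thirds as C–E–G: a C major triad.
E is the third of C major; third in the bass means first inversion (figured bass 6).

C major, first inversion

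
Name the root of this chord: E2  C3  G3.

C

Reordering E, C, G into stacked thirds gives C–E–G; the bottom of that stack, C, is the root.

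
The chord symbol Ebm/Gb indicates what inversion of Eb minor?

Ebm/Gb means Eb minor with Gb in the bass. Gb is the third of Eb minor (Eb–Gb–Bb), so this is first inversion.

first inversion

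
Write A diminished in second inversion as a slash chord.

Second inversion of A diminished has the fifth (Eb) in the bass. As a slash chord: Adim/Eb.

Adim/Eb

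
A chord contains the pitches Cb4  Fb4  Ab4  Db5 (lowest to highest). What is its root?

Db

Reordering Cb, Fb, Ab, Db into stacked thirds gives Db–Fb–Ab–Cb; the bottom of that stack, Db, is the root.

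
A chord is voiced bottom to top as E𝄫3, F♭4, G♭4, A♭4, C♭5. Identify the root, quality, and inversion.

Fb dominant ninth, third inversion

Reducing to letter names: Ebb, Fb, Gb, Ab, Cb. These stack in thirds as Fb–Ab–Cb–Ebb–Gb — an Fb dominant ninth chord.
The lowest note is Ebb, the seventh of the chord, so this is third inversion.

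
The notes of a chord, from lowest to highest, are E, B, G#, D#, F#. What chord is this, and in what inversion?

E major ninth, root position

The distinct note names are E, B, G#, D#, F#. Stacked in thirds they read E–G#–B–D#–F#, which is a major ninth chord on E.
The lowest note is E, the root of the chord, so this is root position.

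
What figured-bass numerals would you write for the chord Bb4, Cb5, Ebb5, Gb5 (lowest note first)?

4/2

The notes Bb, Cb, Ebb, Gb stack in thirds as Cb–Ebb–Gb–Bb — a Cb minor-major seventh chord. The bass Bb is the seventh, so this is third inversion: figured 4/2.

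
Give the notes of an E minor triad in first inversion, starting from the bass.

Spelling E minor: E–G–B. In first inversion the third is bass, giving G, B, E from the bottom.

G, B, E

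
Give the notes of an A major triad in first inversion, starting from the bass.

C#, E, A

The chord tones are A–C#–E. With the third (C#) lowest for first inversion: C#, E, A.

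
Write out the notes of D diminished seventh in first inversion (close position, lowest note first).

F, Ab, Cb, D

Spelling D diminished seventh: D–F–Ab–Cb. In first inversion the third is bass, giving F, Ab, Cb, D from the bottom.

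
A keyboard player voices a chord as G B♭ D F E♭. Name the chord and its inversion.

The distinct note names are G, Bb, D, F, Eb. Stacked in thirds they read Eb–G–Bb–D–F, which is a major ninth chord on Eb.
G is the third of Eb major ninth; third in the bass means first inversion.

Eb major ninth, first inversion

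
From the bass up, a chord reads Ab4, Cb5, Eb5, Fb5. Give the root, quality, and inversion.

The distinct note names are Ab, Cb, Eb, Fb. Stacked in thirds they read Fb–Ab–Cb–Eb, which is a major seventh chord on Fb.
Ab is the third of Fb major seventh; third in the bass means first inversion (figured bass 6/5).

Fb major seventh, first inversion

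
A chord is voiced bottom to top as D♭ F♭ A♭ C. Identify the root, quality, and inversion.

The distinct note names are Db, Fb, Ab, C. Stacked in thirds they read Db–Fb–Ab–C, which is a minor-major seventh chord on Db.
The lowest note is Db, the root of the chord, so this is root position (figured bass 7).

Db minor-major seventh, root position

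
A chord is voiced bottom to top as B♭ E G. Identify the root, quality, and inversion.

The distinct note names are Bb, E, G. Stacked in thirds they read E–G–Bb, which is a diminished triad on E.
With the fifth (Bb) in the bass, the chord is in second inversion (figured bass 6/4).

E diminished, second inversion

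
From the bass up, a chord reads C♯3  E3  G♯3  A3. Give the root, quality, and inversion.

Reducing to letter names: C#, E, G#, A. These stack in thirds as A–C#–E–G# — an A major seventh chord.
The lowest note is C#, the third of the chord, so this is first inversion (figured bass 6/5).

A major seventh, first inversion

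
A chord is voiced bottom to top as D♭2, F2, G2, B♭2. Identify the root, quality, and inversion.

Reducing to letter names: Db, F, G, Bb. These stack in thirds as G–Bb–Db–F — a G half-diminished seventh chord.
Db is the fifth of G half-diminished seventh; fifth in the bass means second inversion (figured bass 4/3).

G half-diminished seventh, second inversion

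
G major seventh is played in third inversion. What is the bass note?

The seventh of G major seventh (G–B–D–F#) is F#; that is the bass in third inversion.

F#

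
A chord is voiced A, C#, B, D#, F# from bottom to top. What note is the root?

The distinct letter names are A, C#, B, D#, F#. Arranged as a stack of thirds they read B–D#–F#–A–C#, so B is the root (a B dominant ninth chord).

B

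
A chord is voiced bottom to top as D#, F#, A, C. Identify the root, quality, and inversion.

The pitch classes D#, F#, A, C arrange in thirds as D#–F#–A–C: a D# diminished seventh chord.
With the root (D#) in the bass, the chord is in root position (figured bass 7).

D# diminished seventh, root position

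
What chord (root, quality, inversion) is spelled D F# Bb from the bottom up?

Bb augmented, first inversion

Reducing to letter names: D, F#, Bb. These stack in thirds as Bb–D–F# — a Bb augmented triad.
The lowest note is D, the third of the chord, so this is first inversion (figured bass 6).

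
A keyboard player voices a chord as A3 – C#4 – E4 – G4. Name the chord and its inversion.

The distinct note names are A, C#, E, G. Stacked in thirds they read A–C#–E–G, which is a dominant seventh chord on A.
With the root (A) in the bass, the chord is in root position (figured bass 7).

A dominant seventh, root position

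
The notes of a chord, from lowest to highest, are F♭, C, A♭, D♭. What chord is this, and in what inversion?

Db minor-major seventh, first inversion

Reducing to letter names: Fb, C, Ab, Db. These stack in thirds as Db–Fb–Ab–C — a Db minor-major seventh chord.
Fb is the third of Db minor-major seventh; third in the bass means first inversion (figured bass 6/5).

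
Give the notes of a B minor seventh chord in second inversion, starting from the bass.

The chord tones are B–D–F#–A. With the fifth (F#) lowest for second inversion: F#, A, B, D.

F#, A, B, D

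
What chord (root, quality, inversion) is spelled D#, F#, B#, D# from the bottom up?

The distinct note names are D#, F#, B#. Stacked in thirds they read B#–D#–F#, which is a diminished triad on B#.
D# is the third of B# diminished; third in the bass means first inversion (figured bass 6).

B# diminished, first inversion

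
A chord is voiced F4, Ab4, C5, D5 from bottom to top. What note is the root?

The distinct letter names are F, Ab, C, D. Arranged as a stack of thirds they read D–F–Ab–C, so D is the root (a D half-diminished seventh chord).

D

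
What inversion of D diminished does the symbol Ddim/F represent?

first inversion

Ddim/F means D diminished with F in the bass. F is the third of D diminished (D–F–Ab), so this is first inversion.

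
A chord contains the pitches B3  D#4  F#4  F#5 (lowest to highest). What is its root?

B, D#, F# are the tones of a B major triad (B–D#–F#), making B the root.

B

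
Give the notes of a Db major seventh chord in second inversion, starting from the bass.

Ab, C, Db, F

The chord tones are Db–F–Ab–C. With the fifth (Ab) lowest for second inversion: Ab, C, Db, F.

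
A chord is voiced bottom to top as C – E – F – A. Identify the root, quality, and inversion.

F major seventh, second inversion

The pitch classes C, E, F, A arrange in thirds as F–A–C–E: an F major seventh chord.
The lowest note is C, the fifth of the chord, so this is second inversion (figured bass 4/3).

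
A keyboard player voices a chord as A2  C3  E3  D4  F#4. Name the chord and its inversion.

Reducing to letter names: A, C, E, D, F#. These stack in thirds as D–F#–A–C–E — a D dominant ninth chord.
With the fifth (A) in the bass, the chord is in second inversion.

D dominant ninth, second inversion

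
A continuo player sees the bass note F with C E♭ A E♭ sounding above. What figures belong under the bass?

7

The notes F, C, Eb, A stack in thirds as F–A–C–Eb — an F dominant seventh chord. The bass F is the root, so this is root position: figured 7.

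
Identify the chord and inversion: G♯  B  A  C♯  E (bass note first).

Reducing to letter names: G#, B, A, C#, E. These stack in thirds as A–C#–E–G#–B — an A major ninth chord.
With the seventh (G#) in the bass, the chord is in third inversion.

A major ninth, third inversion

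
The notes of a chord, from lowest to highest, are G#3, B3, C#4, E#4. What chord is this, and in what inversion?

The pitch classes G#, B, C#, E# arrange in thirds as C#–E#–G#–B: a C# dominant seventh chord.
The lowest note is G#, the fifth of the chord, so this is second inversion (figured bass 4/3).

C# dominant seventh, second inversion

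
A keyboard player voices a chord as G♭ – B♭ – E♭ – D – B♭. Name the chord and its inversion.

The pitch classes Gb, Bb, Eb, D arrange in thirds as Eb–Gb–Bb–D: an Eb minor-major seventh chord.
The lowest note is Gb, the third of the chord, so this is first inversion (figured bass 6/5).

Eb minor-major seventh, first inversion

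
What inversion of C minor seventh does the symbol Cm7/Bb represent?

Cm7/Bb means C minor seventh with Bb in the bass. Bb is the seventh of C minor seventh (C–Eb–G–Bb), so this is third inversion.

third inversion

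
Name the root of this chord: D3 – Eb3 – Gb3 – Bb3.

Eb

D, Eb, Gb, Bb are the tones of an Eb minor-major seventh chord (Eb–Gb–Bb–D), making Eb the root.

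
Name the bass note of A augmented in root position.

A

The root of A augmented (A–C#–E#) is A; that is the bass in root position.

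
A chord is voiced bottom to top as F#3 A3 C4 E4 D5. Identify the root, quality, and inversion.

Reducing to letter names: F#, A, C, E, D. These stack in thirds as D–F#–A–C–E — a D dominant ninth chord.
With the third (F#) in the bass, the chord is in first inversion.

D dominant ninth, first inversion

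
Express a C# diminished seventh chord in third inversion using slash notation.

Third inversion of C# diminished seventh has the seventh (Bb) in the bass. As a slash chord: C#dim7/Bb.

C#dim7/Bb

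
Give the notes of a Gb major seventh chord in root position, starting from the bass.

The chord tones are Gb–Bb–Db–F. With the root (Gb) lowest for root position: Gb, Bb, Db, F.

Gb, Bb, Db, F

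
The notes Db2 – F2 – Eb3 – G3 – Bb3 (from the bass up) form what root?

Eb

The distinct letter names are Db, F, Eb, G, Bb. Arranged as a stack of thirds they read Eb–G–Bb–Db–F, so Eb is the root (an Eb dominant ninth chord).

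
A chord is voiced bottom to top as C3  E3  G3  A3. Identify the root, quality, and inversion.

A minor seventh, first inversion

Reducing to letter names: C, E, G, A. These stack in thirds as A–C–E–G — an A minor seventh chord.
With the third (C) in the bass, the chord is in first inversion (figured bass 6/5).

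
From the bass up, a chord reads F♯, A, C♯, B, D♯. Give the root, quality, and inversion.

The pitch classes F#, A, C#, B, D# arrange in thirds as B–D#–F#–A–C#: a B dominant ninth chord.
With the fifth (F#) in the bass, the chord is in second inversion.

B dominant ninth, second inversion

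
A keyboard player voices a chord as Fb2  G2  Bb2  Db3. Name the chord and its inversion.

G diminished seventh, third inversion

The distinct note names are Fb, G, Bb, Db. Stacked in thirds they read G–Bb–Db–Fb, which is a diminished seventh chord on G.
Fb is the seventh of G diminished seventh; seventh in the bass means third inversion (figured bass 4/2).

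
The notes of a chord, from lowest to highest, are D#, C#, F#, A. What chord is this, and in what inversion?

D# half-diminished seventh, root position

Reducing to letter names: D#, C#, F#, A. These stack in thirds as D#–F#–A–C# — a D# half-diminished seventh chord.
With the root (D#) in the bass, the chord is in root position (figured bass 7).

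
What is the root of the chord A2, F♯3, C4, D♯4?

The distinct letter names are A, F#, C, D#. Arranged as a stack of thirds they read D#–F#–A–C, so D# is the root (a D# diminished seventh chord).

D#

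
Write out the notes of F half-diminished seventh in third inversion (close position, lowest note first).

Eb, F, Ab, Cb

F half-diminished seventh is F–Ab–Cb–Eb. Third inversion puts the seventh (Eb) in the bass, with the remaining tones above: Eb, F, Ab, Cb.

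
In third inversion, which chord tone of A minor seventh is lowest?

In third inversion the seventh is lowest. For A minor seventh (A–C–E–G) that is G.

G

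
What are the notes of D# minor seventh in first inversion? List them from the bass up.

Spelling D# minor seventh: D#–F#–A#–C#. In first inversion the third is bass, giving F#, A#, C#, D# from the bottom.

F#, A#, C#, D#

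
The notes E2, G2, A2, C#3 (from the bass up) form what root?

A

E, G, A, C# are the tones of an A dominant seventh chord (A–C#–E–G), making A the root.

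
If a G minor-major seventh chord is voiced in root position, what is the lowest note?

G

G minor-major seventh is G–Bb–D–F#. Root position places the root in the bass: G.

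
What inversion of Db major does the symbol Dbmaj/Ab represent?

second inversion

Dbmaj/Ab means Db major with Ab in the bass. Ab is the fifth of Db major (Db–F–Ab), so this is second inversion.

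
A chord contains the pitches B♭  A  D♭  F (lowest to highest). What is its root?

Bb, A, Db, F are the tones of a Bb minor-major seventh chord (Bb–Db–F–A), making Bb the root.

Bb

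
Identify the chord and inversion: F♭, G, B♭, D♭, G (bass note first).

Reducing to letter names: Fb, G, Bb, Db. These stack in thirds as G–Bb–Db–Fb — a G diminished seventh chord.
The lowest note is Fb, the seventh of the chord, so this is third inversion (figured bass 4/2).

G diminished seventh, third inversion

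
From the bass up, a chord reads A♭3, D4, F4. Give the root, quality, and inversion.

D diminished, second inversion

The distinct note names are Ab, D, F. Stacked in thirds they read D–F–Ab, which is a diminished triad on D.
With the fifth (Ab) in the bass, the chord is in second inversion (figured bass 6/4).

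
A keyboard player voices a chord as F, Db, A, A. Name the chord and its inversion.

Db augmented, first inversion

Reducing to letter names: F, Db, A. These stack in thirds as Db–F–A — a Db augmented triad.
The lowest note is F, the third of the chord, so this is first inversion (figured bass 6).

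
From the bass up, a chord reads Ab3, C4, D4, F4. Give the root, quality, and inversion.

The distinct note names are Ab, C, D, F. Stacked in thirds they read D–F–Ab–C, which is a half-diminished seventh chord on D.
Ab is the fifth of D half-diminished seventh; fifth in the bass means second inversion (figured bass 4/3).

D half-diminished seventh, second inversion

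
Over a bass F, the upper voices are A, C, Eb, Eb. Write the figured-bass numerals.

7

The notes F, A, C, Eb stack in thirds as F–A–C–Eb — an F dominant seventh chord. The bass F is the root, so this is root position: figured 7.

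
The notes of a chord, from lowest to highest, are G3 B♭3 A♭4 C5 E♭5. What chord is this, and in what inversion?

Ab major ninth, third inversion

Reducing to letter names: G, Bb, Ab, C, Eb. These stack in thirds as Ab–C–Eb–G–Bb — an Ab major ninth chord.
With the seventh (G) in the bass, the chord is in third inversion.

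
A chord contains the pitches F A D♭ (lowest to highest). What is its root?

Db

F, A, Db are the tones of a Db augmented triad (Db–F–A), making Db the root.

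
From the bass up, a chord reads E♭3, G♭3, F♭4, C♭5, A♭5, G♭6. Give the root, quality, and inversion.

The distinct note names are Eb, Gb, Fb, Cb, Ab. Stacked in thirds they read Fb–Ab–Cb–Eb–Gb, which is a major ninth chord on Fb.
With the seventh (Eb) in the bass, the chord is in third inversion.

Fb major ninth, third inversion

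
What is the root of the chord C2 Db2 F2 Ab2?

Db

Reordering C, Db, F, Ab into stacked thirds gives Db–F–Ab–C; the bottom of that stack, Db, is the root.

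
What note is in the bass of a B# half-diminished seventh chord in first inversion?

The third of B# half-diminished seventh (B#–D#–F#–A#) is D#; that is the bass in first inversion.

D#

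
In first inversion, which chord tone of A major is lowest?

The third of A major (A–C#–E) is C#; that is the bass in first inversion.

C#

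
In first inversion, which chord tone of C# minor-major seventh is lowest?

E

The third of C# minor-major seventh (C#–E–G#–B#) is E; that is the bass in first inversion.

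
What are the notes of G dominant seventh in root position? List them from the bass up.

G, B, D, F

G dominant seventh is G–B–D–F. Root position puts the root (G) in the bass, with the remaining tones above: G, B, D, F.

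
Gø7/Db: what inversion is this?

second inversion

Gø7/Db means G half-diminished seventh with Db in the bass. Db is the fifth of G half-diminished seventh (G–Bb–Db–F), so this is second inversion.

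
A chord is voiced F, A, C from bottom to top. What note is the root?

F

The distinct letter names are F, A, C. Arranged as a stack of thirds they read F–A–C, so F is the root (an F major triad).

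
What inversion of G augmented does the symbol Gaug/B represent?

first inversion

Gaug/B means G augmented with B in the bass. B is the third of G augmented (G–B–D#), so this is first inversion.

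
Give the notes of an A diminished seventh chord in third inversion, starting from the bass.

Spelling A diminished seventh: A–C–Eb–Gb. In third inversion the seventh is bass, giving Gb, A, C, Eb from the bottom.

Gb, A, C, Eb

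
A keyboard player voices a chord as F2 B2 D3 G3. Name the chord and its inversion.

G dominant seventh, third inversion

The pitch classes F, B, D, G arrange in thirds as G–B–D–F: a G dominant seventh chord.
The lowest note is F, the seventh of the chord, so this is third inversion (figured bass 4/2).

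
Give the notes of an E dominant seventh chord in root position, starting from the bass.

Spelling E dominant seventh: E–G#–B–D. In root position the root is bass, giving E, G#, B, D from the bottom.

E, G#, B, D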